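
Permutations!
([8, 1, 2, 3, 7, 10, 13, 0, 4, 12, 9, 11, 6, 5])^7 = [7, 1, 2, 3, 8, 10, 13, 4, 0, 12, 9, 11, 6, 5]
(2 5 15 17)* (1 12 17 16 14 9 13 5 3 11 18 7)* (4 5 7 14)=(1 12 17 2 3 11 18 14 9 13 7)(4 5 15 16)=[0, 12, 3, 11, 5, 15, 6, 1, 8, 13, 10, 18, 17, 7, 9, 16, 4, 2, 14]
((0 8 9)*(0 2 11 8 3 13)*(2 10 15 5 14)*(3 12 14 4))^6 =(0 9 13 8 3 11 4 2 5 14 15 12 10)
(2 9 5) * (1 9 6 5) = [0, 9, 6, 3, 4, 2, 5, 7, 8, 1] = (1 9)(2 6 5)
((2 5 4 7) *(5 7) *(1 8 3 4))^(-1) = ((1 8 3 4 5)(2 7))^(-1) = (1 5 4 3 8)(2 7)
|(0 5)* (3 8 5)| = 4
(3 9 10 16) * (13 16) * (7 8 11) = (3 9 10 13 16)(7 8 11) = [0, 1, 2, 9, 4, 5, 6, 8, 11, 10, 13, 7, 12, 16, 14, 15, 3]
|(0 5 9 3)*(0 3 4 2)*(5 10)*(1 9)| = 7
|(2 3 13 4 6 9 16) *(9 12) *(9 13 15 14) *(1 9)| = |(1 9 16 2 3 15 14)(4 6 12 13)| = 28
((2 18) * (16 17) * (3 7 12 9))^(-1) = (2 18)(3 9 12 7)(16 17)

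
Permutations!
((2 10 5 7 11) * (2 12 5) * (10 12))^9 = ((2 12 5 7 11 10))^9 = (2 7)(5 10)(11 12)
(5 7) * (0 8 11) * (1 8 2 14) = (0 2 14 1 8 11)(5 7) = [2, 8, 14, 3, 4, 7, 6, 5, 11, 9, 10, 0, 12, 13, 1]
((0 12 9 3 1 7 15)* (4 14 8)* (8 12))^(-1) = ((0 8 4 14 12 9 3 1 7 15))^(-1) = (0 15 7 1 3 9 12 14 4 8)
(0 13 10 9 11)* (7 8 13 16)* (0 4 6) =(0 16 7 8 13 10 9 11 4 6) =[16, 1, 2, 3, 6, 5, 0, 8, 13, 11, 9, 4, 12, 10, 14, 15, 7]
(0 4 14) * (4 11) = (0 11 4 14) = [11, 1, 2, 3, 14, 5, 6, 7, 8, 9, 10, 4, 12, 13, 0]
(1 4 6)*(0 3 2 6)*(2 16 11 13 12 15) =[3, 4, 6, 16, 0, 5, 1, 7, 8, 9, 10, 13, 15, 12, 14, 2, 11] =(0 3 16 11 13 12 15 2 6 1 4)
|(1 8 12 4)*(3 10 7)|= 12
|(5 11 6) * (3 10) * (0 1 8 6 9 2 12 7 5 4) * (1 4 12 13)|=10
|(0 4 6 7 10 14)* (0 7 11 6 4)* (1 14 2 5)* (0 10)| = |(0 10 2 5 1 14 7)(6 11)| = 14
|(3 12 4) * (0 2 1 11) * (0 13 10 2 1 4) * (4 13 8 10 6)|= 11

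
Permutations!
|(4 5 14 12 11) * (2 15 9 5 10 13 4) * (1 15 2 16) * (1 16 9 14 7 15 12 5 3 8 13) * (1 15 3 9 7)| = |(16)(1 12 11 7 3 8 13 4 10 15 14 5)| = 12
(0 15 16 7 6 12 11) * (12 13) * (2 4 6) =(0 15 16 7 2 4 6 13 12 11) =[15, 1, 4, 3, 6, 5, 13, 2, 8, 9, 10, 0, 11, 12, 14, 16, 7]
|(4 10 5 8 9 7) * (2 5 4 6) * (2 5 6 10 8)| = 15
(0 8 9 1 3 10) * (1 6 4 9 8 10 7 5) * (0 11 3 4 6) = (0 10 11 3 7 5 1 4 9) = [10, 4, 2, 7, 9, 1, 6, 5, 8, 0, 11, 3]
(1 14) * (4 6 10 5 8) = [0, 14, 2, 3, 6, 8, 10, 7, 4, 9, 5, 11, 12, 13, 1] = (1 14)(4 6 10 5 8)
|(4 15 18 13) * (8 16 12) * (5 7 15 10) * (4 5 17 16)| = |(4 10 17 16 12 8)(5 7 15 18 13)| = 30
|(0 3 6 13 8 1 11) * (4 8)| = |(0 3 6 13 4 8 1 11)| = 8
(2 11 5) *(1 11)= (1 11 5 2)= [0, 11, 1, 3, 4, 2, 6, 7, 8, 9, 10, 5]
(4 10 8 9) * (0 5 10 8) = [5, 1, 2, 3, 8, 10, 6, 7, 9, 4, 0] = (0 5 10)(4 8 9)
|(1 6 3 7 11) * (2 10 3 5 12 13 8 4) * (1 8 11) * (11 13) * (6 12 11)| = 11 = |(13)(1 12 6 5 11 8 4 2 10 3 7)|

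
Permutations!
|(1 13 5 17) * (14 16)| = |(1 13 5 17)(14 16)| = 4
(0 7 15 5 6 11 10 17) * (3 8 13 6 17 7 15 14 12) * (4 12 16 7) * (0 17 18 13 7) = (0 15 5 18 13 6 11 10 4 12 3 8 7 14 16) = [15, 1, 2, 8, 12, 18, 11, 14, 7, 9, 4, 10, 3, 6, 16, 5, 0, 17, 13]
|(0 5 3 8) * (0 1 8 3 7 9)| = |(0 5 7 9)(1 8)| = 4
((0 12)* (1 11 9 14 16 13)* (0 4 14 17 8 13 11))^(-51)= (0 16 8 12 11 13 4 9 1 14 17)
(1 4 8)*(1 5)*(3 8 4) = [0, 3, 2, 8, 4, 1, 6, 7, 5] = (1 3 8 5)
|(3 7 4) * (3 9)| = |(3 7 4 9)| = 4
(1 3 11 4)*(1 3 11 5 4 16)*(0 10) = (0 10)(1 11 16)(3 5 4) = [10, 11, 2, 5, 3, 4, 6, 7, 8, 9, 0, 16, 12, 13, 14, 15, 1]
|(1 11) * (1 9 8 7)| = 5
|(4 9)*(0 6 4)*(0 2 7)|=6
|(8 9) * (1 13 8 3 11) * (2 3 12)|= 8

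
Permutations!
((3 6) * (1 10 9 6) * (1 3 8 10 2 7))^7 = (1 2 7)(6 9 10 8)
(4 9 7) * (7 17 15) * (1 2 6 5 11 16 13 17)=(1 2 6 5 11 16 13 17 15 7 4 9)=[0, 2, 6, 3, 9, 11, 5, 4, 8, 1, 10, 16, 12, 17, 14, 7, 13, 15]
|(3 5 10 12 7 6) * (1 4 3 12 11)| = 6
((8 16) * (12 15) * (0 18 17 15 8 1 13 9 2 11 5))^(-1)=((0 18 17 15 12 8 16 1 13 9 2 11 5))^(-1)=(0 5 11 2 9 13 1 16 8 12 15 17 18)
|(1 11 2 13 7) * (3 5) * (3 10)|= |(1 11 2 13 7)(3 5 10)|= 15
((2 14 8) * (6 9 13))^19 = (2 14 8)(6 9 13)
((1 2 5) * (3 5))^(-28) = (5)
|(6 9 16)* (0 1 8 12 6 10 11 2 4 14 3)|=13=|(0 1 8 12 6 9 16 10 11 2 4 14 3)|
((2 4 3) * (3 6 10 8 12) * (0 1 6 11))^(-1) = ((0 1 6 10 8 12 3 2 4 11))^(-1) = (0 11 4 2 3 12 8 10 6 1)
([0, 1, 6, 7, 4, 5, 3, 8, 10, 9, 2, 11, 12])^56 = [0, 1, 3, 8, 4, 5, 7, 10, 2, 9, 6, 11, 12]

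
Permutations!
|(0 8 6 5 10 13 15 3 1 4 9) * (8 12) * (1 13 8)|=|(0 12 1 4 9)(3 13 15)(5 10 8 6)|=60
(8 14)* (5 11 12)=[0, 1, 2, 3, 4, 11, 6, 7, 14, 9, 10, 12, 5, 13, 8]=(5 11 12)(8 14)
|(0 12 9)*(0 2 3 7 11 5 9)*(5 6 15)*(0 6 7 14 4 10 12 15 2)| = 28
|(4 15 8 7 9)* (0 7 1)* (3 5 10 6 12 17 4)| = 13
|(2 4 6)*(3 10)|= 6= |(2 4 6)(3 10)|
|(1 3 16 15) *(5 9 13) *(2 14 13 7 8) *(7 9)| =|(1 3 16 15)(2 14 13 5 7 8)| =12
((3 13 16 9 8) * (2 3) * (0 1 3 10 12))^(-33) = (0 2 16 1 10 9 3 12 8 13)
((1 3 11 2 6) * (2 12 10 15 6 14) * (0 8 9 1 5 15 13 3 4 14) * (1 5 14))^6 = ((0 8 9 5 15 6 14 2)(1 4)(3 11 12 10 13))^6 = (0 14 15 9)(2 6 5 8)(3 11 12 10 13)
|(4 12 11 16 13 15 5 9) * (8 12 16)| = 6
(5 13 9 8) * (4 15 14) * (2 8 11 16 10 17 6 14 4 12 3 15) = (2 8 5 13 9 11 16 10 17 6 14 12 3 15 4) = [0, 1, 8, 15, 2, 13, 14, 7, 5, 11, 17, 16, 3, 9, 12, 4, 10, 6]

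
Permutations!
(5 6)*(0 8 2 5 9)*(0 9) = [8, 1, 5, 3, 4, 6, 0, 7, 2, 9] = (9)(0 8 2 5 6)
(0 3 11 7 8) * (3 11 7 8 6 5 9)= (0 11 8)(3 7 6 5 9)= [11, 1, 2, 7, 4, 9, 5, 6, 0, 3, 10, 8]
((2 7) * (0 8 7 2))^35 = (0 7 8)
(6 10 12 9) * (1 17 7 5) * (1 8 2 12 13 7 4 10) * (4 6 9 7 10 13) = (1 17 6)(2 12 7 5 8)(4 13 10) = [0, 17, 12, 3, 13, 8, 1, 5, 2, 9, 4, 11, 7, 10, 14, 15, 16, 6]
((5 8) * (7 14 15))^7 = ((5 8)(7 14 15))^7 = (5 8)(7 14 15)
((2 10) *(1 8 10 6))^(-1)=(1 6 2 10 8)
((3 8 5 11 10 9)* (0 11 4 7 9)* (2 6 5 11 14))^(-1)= (0 10 11 8 3 9 7 4 5 6 2 14)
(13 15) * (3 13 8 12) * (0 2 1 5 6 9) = [2, 5, 1, 13, 4, 6, 9, 7, 12, 0, 10, 11, 3, 15, 14, 8] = (0 2 1 5 6 9)(3 13 15 8 12)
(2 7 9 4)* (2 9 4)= (2 7 4 9)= [0, 1, 7, 3, 9, 5, 6, 4, 8, 2]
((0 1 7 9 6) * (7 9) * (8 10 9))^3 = (0 10)(1 9)(6 8)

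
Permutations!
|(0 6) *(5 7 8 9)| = |(0 6)(5 7 8 9)| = 4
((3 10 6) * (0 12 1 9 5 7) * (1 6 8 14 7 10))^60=(0 9 7 1 14 3 8 6 10 12 5)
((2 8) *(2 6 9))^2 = (2 6)(8 9)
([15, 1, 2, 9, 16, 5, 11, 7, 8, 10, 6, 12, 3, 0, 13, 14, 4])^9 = (0 15 14 13)(3 6)(4 16)(9 11)(10 12)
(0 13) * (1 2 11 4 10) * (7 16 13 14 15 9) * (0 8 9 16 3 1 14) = [0, 2, 11, 1, 10, 5, 6, 3, 9, 7, 14, 4, 12, 8, 15, 16, 13] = (1 2 11 4 10 14 15 16 13 8 9 7 3)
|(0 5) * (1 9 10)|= |(0 5)(1 9 10)|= 6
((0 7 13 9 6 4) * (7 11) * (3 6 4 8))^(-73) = ((0 11 7 13 9 4)(3 6 8))^(-73) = (0 4 9 13 7 11)(3 8 6)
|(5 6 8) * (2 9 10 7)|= 12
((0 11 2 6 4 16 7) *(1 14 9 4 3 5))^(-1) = (0 7 16 4 9 14 1 5 3 6 2 11)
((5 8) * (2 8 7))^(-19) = (2 8 5 7)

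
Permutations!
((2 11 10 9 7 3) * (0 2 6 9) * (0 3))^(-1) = (0 7 9 6 3 10 11 2)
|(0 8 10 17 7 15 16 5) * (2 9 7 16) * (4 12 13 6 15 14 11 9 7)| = 30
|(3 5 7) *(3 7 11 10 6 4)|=6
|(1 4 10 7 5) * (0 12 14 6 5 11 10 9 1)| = 15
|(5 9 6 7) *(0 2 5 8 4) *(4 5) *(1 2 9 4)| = 14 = |(0 9 6 7 8 5 4)(1 2)|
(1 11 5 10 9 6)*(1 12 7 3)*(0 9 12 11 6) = (0 9)(1 6 11 5 10 12 7 3) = [9, 6, 2, 1, 4, 10, 11, 3, 8, 0, 12, 5, 7]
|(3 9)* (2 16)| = |(2 16)(3 9)| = 2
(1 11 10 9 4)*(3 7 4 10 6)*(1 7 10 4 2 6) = (1 11)(2 6 3 10 9 4 7) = [0, 11, 6, 10, 7, 5, 3, 2, 8, 4, 9, 1]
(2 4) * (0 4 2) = (0 4) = [4, 1, 2, 3, 0]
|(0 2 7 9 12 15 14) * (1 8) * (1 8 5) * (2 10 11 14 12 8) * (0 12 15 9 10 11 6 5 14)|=|(15)(0 11)(1 14 12 9 8 2 7 10 6 5)|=10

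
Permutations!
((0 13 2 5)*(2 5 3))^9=(13)(2 3)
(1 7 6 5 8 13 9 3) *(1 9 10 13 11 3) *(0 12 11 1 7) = [12, 0, 2, 9, 4, 8, 5, 6, 1, 7, 13, 3, 11, 10] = (0 12 11 3 9 7 6 5 8 1)(10 13)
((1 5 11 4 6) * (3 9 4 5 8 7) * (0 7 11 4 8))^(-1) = (0 1 6 4 5 11 8 9 3 7)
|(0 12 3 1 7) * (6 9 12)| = 7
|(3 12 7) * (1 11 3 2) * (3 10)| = 7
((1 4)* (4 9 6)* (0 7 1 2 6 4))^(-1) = (0 6 2 4 9 1 7)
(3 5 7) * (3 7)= (7)(3 5)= [0, 1, 2, 5, 4, 3, 6, 7]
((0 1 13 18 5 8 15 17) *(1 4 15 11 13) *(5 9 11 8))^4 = ((0 4 15 17)(9 11 13 18))^4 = (18)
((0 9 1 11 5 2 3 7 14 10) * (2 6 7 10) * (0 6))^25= (2 3 10 6 7 14)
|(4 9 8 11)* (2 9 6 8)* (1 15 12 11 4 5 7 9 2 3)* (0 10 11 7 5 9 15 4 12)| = 12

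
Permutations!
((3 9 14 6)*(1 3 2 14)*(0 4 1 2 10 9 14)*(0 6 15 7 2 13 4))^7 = (1 10 15 4 6 14 13 2 3 9 7)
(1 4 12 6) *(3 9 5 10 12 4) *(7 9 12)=[0, 3, 2, 12, 4, 10, 1, 9, 8, 5, 7, 11, 6]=(1 3 12 6)(5 10 7 9)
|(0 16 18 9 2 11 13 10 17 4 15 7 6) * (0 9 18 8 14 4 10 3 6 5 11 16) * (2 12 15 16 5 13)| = 84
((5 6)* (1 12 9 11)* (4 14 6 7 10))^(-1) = (1 11 9 12)(4 10 7 5 6 14)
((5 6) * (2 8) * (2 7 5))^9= ((2 8 7 5 6))^9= (2 6 5 7 8)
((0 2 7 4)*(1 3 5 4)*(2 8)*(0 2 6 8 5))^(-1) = (0 3 1 7 2 4 5)(6 8) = ((0 5 4 2 7 1 3)(6 8))^(-1)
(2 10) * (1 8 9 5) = (1 8 9 5)(2 10) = [0, 8, 10, 3, 4, 1, 6, 7, 9, 5, 2]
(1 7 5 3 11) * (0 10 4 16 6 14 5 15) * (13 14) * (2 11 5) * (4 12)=(0 10 12 4 16 6 13 14 2 11 1 7 15)(3 5)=[10, 7, 11, 5, 16, 3, 13, 15, 8, 9, 12, 1, 4, 14, 2, 0, 6]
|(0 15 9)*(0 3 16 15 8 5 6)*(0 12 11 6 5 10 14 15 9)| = |(0 8 10 14 15)(3 16 9)(6 12 11)| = 15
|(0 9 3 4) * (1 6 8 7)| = 4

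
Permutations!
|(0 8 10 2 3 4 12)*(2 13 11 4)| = 14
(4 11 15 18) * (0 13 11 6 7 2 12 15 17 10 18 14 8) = (0 13 11 17 10 18 4 6 7 2 12 15 14 8) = [13, 1, 12, 3, 6, 5, 7, 2, 0, 9, 18, 17, 15, 11, 8, 14, 16, 10, 4]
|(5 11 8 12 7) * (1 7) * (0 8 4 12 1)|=|(0 8 1 7 5 11 4 12)|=8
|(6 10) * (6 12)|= 3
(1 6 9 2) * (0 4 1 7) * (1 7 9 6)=[4, 1, 9, 3, 7, 5, 6, 0, 8, 2]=(0 4 7)(2 9)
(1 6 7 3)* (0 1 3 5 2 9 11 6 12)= (0 1 12)(2 9 11 6 7 5)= [1, 12, 9, 3, 4, 2, 7, 5, 8, 11, 10, 6, 0]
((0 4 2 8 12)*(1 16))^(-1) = (0 12 8 2 4)(1 16)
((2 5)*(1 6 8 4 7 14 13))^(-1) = (1 13 14 7 4 8 6)(2 5) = ((1 6 8 4 7 14 13)(2 5))^(-1)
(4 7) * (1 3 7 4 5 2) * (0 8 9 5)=(0 8 9 5 2 1 3 7)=[8, 3, 1, 7, 4, 2, 6, 0, 9, 5]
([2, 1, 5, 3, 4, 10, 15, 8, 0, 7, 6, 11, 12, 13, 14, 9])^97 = [7, 1, 8, 3, 4, 0, 5, 15, 9, 6, 2, 11, 12, 13, 14, 10]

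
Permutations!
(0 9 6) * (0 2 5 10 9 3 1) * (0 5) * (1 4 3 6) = (0 6 2)(1 5 10 9)(3 4) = [6, 5, 0, 4, 3, 10, 2, 7, 8, 1, 9]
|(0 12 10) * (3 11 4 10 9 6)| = |(0 12 9 6 3 11 4 10)| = 8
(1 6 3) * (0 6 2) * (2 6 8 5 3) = (0 8 5 3 1 6 2) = [8, 6, 0, 1, 4, 3, 2, 7, 5]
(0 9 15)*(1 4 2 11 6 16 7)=(0 9 15)(1 4 2 11 6 16 7)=[9, 4, 11, 3, 2, 5, 16, 1, 8, 15, 10, 6, 12, 13, 14, 0, 7]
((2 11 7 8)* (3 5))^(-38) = (2 7)(8 11)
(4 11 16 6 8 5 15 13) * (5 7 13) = (4 11 16 6 8 7 13)(5 15) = [0, 1, 2, 3, 11, 15, 8, 13, 7, 9, 10, 16, 12, 4, 14, 5, 6]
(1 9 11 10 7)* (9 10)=(1 10 7)(9 11)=[0, 10, 2, 3, 4, 5, 6, 1, 8, 11, 7, 9]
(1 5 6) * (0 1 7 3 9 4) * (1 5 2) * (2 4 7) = (0 5 6 2 1 4)(3 9 7) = [5, 4, 1, 9, 0, 6, 2, 3, 8, 7]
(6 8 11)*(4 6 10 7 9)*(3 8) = (3 8 11 10 7 9 4 6) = [0, 1, 2, 8, 6, 5, 3, 9, 11, 4, 7, 10]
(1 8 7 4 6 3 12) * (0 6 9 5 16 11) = (0 6 3 12 1 8 7 4 9 5 16 11) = [6, 8, 2, 12, 9, 16, 3, 4, 7, 5, 10, 0, 1, 13, 14, 15, 11]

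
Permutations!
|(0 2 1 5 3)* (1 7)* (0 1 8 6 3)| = 8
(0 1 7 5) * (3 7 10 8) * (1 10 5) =(0 10 8 3 7 1 5) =[10, 5, 2, 7, 4, 0, 6, 1, 3, 9, 8]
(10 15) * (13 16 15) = (10 13 16 15) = [0, 1, 2, 3, 4, 5, 6, 7, 8, 9, 13, 11, 12, 16, 14, 10, 15]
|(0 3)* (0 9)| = |(0 3 9)| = 3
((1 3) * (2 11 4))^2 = (2 4 11) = ((1 3)(2 11 4))^2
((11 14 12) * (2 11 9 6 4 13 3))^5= (2 6 11 4 14 13 12 3 9)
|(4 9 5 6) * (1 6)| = 5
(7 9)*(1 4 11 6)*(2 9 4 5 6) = (1 5 6)(2 9 7 4 11) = [0, 5, 9, 3, 11, 6, 1, 4, 8, 7, 10, 2]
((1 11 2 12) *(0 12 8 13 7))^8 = ((0 12 1 11 2 8 13 7))^8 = (13)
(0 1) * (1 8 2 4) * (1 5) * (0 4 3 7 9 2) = [8, 4, 3, 7, 5, 1, 6, 9, 0, 2] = (0 8)(1 4 5)(2 3 7 9)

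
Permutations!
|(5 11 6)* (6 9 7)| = |(5 11 9 7 6)| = 5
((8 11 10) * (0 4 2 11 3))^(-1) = ((0 4 2 11 10 8 3))^(-1) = (0 3 8 10 11 2 4)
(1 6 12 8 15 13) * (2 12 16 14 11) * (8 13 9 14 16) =(16)(1 6 8 15 9 14 11 2 12 13) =[0, 6, 12, 3, 4, 5, 8, 7, 15, 14, 10, 2, 13, 1, 11, 9, 16]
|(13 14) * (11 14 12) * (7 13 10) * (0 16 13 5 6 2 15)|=12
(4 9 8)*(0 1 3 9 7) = (0 1 3 9 8 4 7) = [1, 3, 2, 9, 7, 5, 6, 0, 4, 8]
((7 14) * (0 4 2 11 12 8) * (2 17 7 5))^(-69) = (0 4 17 7 14 5 2 11 12 8)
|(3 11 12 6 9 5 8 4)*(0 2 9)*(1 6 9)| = 28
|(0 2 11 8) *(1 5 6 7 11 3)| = 9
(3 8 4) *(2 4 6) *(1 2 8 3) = (1 2 4)(6 8) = [0, 2, 4, 3, 1, 5, 8, 7, 6]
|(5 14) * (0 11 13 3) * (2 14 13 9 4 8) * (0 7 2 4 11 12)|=6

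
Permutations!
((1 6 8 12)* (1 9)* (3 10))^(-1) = (1 9 12 8 6)(3 10)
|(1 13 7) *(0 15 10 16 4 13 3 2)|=|(0 15 10 16 4 13 7 1 3 2)|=10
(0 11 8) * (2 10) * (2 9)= (0 11 8)(2 10 9)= [11, 1, 10, 3, 4, 5, 6, 7, 0, 2, 9, 8]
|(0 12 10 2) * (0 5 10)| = 6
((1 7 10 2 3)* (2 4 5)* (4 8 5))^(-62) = (1 7 10 8 5 2 3)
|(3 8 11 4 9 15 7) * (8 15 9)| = |(3 15 7)(4 8 11)| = 3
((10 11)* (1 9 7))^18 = (11)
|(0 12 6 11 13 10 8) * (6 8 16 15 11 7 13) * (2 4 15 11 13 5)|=30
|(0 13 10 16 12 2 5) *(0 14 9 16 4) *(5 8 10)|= 11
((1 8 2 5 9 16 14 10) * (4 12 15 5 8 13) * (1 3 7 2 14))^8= ((1 13 4 12 15 5 9 16)(2 8 14 10 3 7))^8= (16)(2 14 3)(7 8 10)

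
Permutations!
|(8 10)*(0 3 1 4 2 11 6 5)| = |(0 3 1 4 2 11 6 5)(8 10)| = 8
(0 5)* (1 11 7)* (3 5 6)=(0 6 3 5)(1 11 7)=[6, 11, 2, 5, 4, 0, 3, 1, 8, 9, 10, 7]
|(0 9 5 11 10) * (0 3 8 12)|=8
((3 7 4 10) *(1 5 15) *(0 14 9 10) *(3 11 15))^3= (0 10 1 7 14 11 5 4 9 15 3)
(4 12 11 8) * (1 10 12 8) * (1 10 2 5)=(1 2 5)(4 8)(10 12 11)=[0, 2, 5, 3, 8, 1, 6, 7, 4, 9, 12, 10, 11]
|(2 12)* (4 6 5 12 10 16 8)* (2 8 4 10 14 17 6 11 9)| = |(2 14 17 6 5 12 8 10 16 4 11 9)| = 12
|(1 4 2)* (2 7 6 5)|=6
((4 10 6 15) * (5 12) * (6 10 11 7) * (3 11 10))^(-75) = ((3 11 7 6 15 4 10)(5 12))^(-75) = (3 7 15 10 11 6 4)(5 12)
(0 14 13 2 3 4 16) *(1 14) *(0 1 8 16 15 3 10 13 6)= (0 8 16 1 14 6)(2 10 13)(3 4 15)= [8, 14, 10, 4, 15, 5, 0, 7, 16, 9, 13, 11, 12, 2, 6, 3, 1]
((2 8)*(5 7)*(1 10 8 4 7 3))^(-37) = (1 2 5 10 4 3 8 7)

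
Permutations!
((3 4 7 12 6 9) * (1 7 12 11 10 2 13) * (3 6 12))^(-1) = (1 13 2 10 11 7)(3 4)(6 9) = ((1 7 11 10 2 13)(3 4)(6 9))^(-1)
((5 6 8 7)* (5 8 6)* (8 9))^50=(7 8 9)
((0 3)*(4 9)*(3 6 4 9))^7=(9)(0 3 4 6)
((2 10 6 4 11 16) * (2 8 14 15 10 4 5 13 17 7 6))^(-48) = ((2 4 11 16 8 14 15 10)(5 13 17 7 6))^(-48) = (5 17 6 13 7)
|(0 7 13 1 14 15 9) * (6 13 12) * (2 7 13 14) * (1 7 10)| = 24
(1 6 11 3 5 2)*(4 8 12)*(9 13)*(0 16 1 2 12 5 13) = [16, 6, 2, 13, 8, 12, 11, 7, 5, 0, 10, 3, 4, 9, 14, 15, 1] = (0 16 1 6 11 3 13 9)(4 8 5 12)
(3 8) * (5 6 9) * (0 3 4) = (0 3 8 4)(5 6 9) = [3, 1, 2, 8, 0, 6, 9, 7, 4, 5]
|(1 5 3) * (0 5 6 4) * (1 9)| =7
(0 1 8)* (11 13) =[1, 8, 2, 3, 4, 5, 6, 7, 0, 9, 10, 13, 12, 11] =(0 1 8)(11 13)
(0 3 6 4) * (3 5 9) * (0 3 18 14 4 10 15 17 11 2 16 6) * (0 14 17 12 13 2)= (0 5 9 18 17 11)(2 16 6 10 15 12 13)(3 14 4)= [5, 1, 16, 14, 3, 9, 10, 7, 8, 18, 15, 0, 13, 2, 4, 12, 6, 11, 17]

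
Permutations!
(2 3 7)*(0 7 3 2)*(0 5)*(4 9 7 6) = (0 6 4 9 7 5) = [6, 1, 2, 3, 9, 0, 4, 5, 8, 7]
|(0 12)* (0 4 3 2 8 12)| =5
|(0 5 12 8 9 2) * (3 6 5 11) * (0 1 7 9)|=28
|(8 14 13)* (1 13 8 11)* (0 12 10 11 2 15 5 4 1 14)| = |(0 12 10 11 14 8)(1 13 2 15 5 4)| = 6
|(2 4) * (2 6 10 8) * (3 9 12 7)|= 20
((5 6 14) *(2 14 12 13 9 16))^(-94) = (2 5 12 9)(6 13 16 14) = ((2 14 5 6 12 13 9 16))^(-94)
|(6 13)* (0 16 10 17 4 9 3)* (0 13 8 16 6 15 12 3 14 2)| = |(0 6 8 16 10 17 4 9 14 2)(3 13 15 12)| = 20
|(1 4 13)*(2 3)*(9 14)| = 6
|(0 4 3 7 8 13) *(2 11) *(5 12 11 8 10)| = |(0 4 3 7 10 5 12 11 2 8 13)| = 11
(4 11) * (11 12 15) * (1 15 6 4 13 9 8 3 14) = (1 15 11 13 9 8 3 14)(4 12 6) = [0, 15, 2, 14, 12, 5, 4, 7, 3, 8, 10, 13, 6, 9, 1, 11]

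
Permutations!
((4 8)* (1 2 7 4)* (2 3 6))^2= (1 6 7 8 3 2 4)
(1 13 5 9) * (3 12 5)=(1 13 3 12 5 9)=[0, 13, 2, 12, 4, 9, 6, 7, 8, 1, 10, 11, 5, 3]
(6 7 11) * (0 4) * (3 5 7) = (0 4)(3 5 7 11 6) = [4, 1, 2, 5, 0, 7, 3, 11, 8, 9, 10, 6]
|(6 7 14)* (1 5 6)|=|(1 5 6 7 14)|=5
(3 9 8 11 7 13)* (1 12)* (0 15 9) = [15, 12, 2, 0, 4, 5, 6, 13, 11, 8, 10, 7, 1, 3, 14, 9] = (0 15 9 8 11 7 13 3)(1 12)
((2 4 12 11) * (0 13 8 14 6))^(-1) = (0 6 14 8 13)(2 11 12 4)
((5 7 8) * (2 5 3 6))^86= (2 7 3)(5 8 6)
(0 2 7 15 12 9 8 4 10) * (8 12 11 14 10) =(0 2 7 15 11 14 10)(4 8)(9 12) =[2, 1, 7, 3, 8, 5, 6, 15, 4, 12, 0, 14, 9, 13, 10, 11]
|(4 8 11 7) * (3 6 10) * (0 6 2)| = |(0 6 10 3 2)(4 8 11 7)| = 20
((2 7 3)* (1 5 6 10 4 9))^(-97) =(1 9 4 10 6 5)(2 3 7)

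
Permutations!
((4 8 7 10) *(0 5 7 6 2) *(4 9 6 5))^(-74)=(0 6 10 5 4 2 9 7 8)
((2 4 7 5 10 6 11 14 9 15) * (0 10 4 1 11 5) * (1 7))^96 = (15)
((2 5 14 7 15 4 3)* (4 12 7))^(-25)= (7 12 15)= ((2 5 14 4 3)(7 15 12))^(-25)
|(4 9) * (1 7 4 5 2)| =6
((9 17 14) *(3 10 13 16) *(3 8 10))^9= ((8 10 13 16)(9 17 14))^9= (17)(8 10 13 16)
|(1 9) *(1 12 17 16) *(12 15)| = |(1 9 15 12 17 16)| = 6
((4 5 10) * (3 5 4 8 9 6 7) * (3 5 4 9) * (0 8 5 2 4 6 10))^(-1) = (0 5 10 9 4 2 7 6 3 8)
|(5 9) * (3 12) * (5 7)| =6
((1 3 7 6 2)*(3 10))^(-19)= (1 2 6 7 3 10)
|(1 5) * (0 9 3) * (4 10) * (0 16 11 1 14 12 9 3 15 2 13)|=12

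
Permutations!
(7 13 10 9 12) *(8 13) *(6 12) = (6 12 7 8 13 10 9) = [0, 1, 2, 3, 4, 5, 12, 8, 13, 6, 9, 11, 7, 10]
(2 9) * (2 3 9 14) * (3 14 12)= (2 12 3 9 14)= [0, 1, 12, 9, 4, 5, 6, 7, 8, 14, 10, 11, 3, 13, 2]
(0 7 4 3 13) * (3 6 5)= (0 7 4 6 5 3 13)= [7, 1, 2, 13, 6, 3, 5, 4, 8, 9, 10, 11, 12, 0]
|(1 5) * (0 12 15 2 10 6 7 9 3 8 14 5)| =13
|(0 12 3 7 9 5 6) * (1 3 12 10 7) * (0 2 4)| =8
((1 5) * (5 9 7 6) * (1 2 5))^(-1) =(1 6 7 9)(2 5)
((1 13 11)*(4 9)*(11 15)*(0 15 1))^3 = (15)(1 13)(4 9)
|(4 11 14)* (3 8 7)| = 3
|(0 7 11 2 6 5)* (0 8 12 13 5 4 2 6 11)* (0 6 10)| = 28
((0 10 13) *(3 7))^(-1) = ((0 10 13)(3 7))^(-1) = (0 13 10)(3 7)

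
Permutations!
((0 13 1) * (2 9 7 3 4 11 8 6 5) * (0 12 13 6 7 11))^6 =((0 6 5 2 9 11 8 7 3 4)(1 12 13))^6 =(13)(0 8 5 3 9)(2 4 11 6 7)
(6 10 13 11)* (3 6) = (3 6 10 13 11) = [0, 1, 2, 6, 4, 5, 10, 7, 8, 9, 13, 3, 12, 11]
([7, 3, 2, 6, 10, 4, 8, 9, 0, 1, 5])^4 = [3, 0, 2, 7, 10, 4, 9, 6, 1, 8, 5]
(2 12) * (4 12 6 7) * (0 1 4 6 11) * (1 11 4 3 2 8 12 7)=(0 11)(1 3 2 4 7 6)(8 12)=[11, 3, 4, 2, 7, 5, 1, 6, 12, 9, 10, 0, 8]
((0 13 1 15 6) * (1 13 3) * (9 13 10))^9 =((0 3 1 15 6)(9 13 10))^9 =(0 6 15 1 3)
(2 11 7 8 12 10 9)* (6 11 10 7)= [0, 1, 10, 3, 4, 5, 11, 8, 12, 2, 9, 6, 7]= (2 10 9)(6 11)(7 8 12)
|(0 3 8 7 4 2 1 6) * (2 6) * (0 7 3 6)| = 4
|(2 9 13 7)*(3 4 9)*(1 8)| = 6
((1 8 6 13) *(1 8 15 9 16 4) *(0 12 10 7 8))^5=((0 12 10 7 8 6 13)(1 15 9 16 4))^5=(16)(0 6 7 12 13 8 10)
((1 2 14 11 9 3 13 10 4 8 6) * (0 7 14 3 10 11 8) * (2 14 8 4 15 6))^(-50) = ((0 7 8 2 3 13 11 9 10 15 6 1 14 4))^(-50) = (0 11 14 3 6 8 10)(1 2 15 7 9 4 13)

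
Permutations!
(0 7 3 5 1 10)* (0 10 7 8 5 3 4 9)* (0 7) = (10)(0 8 5 1)(4 9 7) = [8, 0, 2, 3, 9, 1, 6, 4, 5, 7, 10]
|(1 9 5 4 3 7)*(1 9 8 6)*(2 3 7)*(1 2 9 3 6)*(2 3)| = 14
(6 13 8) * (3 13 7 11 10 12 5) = (3 13 8 6 7 11 10 12 5) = [0, 1, 2, 13, 4, 3, 7, 11, 6, 9, 12, 10, 5, 8]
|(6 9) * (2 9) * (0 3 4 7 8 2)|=|(0 3 4 7 8 2 9 6)|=8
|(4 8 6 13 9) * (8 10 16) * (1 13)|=8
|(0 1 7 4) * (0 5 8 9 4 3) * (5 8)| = 12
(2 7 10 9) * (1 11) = (1 11)(2 7 10 9) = [0, 11, 7, 3, 4, 5, 6, 10, 8, 2, 9, 1]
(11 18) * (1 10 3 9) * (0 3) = (0 3 9 1 10)(11 18) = [3, 10, 2, 9, 4, 5, 6, 7, 8, 1, 0, 18, 12, 13, 14, 15, 16, 17, 11]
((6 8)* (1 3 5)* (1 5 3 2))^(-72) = (8)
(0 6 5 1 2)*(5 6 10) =(0 10 5 1 2) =[10, 2, 0, 3, 4, 1, 6, 7, 8, 9, 5]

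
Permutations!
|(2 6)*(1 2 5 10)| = |(1 2 6 5 10)| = 5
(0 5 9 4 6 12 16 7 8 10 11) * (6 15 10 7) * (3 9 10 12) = (0 5 10 11)(3 9 4 15 12 16 6)(7 8) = [5, 1, 2, 9, 15, 10, 3, 8, 7, 4, 11, 0, 16, 13, 14, 12, 6]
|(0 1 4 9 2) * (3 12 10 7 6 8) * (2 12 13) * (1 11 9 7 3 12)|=13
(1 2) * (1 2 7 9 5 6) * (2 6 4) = (1 7 9 5 4 2 6) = [0, 7, 6, 3, 2, 4, 1, 9, 8, 5]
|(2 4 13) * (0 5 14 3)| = |(0 5 14 3)(2 4 13)| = 12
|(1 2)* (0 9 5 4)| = 4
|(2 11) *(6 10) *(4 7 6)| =|(2 11)(4 7 6 10)| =4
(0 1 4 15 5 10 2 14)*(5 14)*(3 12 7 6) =[1, 4, 5, 12, 15, 10, 3, 6, 8, 9, 2, 11, 7, 13, 0, 14] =(0 1 4 15 14)(2 5 10)(3 12 7 6)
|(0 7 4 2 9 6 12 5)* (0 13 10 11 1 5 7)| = 30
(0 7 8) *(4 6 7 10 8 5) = (0 10 8)(4 6 7 5) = [10, 1, 2, 3, 6, 4, 7, 5, 0, 9, 8]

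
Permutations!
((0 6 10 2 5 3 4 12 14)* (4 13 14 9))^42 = ((0 6 10 2 5 3 13 14)(4 12 9))^42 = (0 10 5 13)(2 3 14 6)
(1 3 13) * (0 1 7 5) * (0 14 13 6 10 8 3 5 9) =(0 1 5 14 13 7 9)(3 6 10 8) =[1, 5, 2, 6, 4, 14, 10, 9, 3, 0, 8, 11, 12, 7, 13]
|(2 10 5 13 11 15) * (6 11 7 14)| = 9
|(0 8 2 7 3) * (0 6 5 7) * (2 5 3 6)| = 7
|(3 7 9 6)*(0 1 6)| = 6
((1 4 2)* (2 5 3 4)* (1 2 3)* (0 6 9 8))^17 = ((0 6 9 8)(1 3 4 5))^17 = (0 6 9 8)(1 3 4 5)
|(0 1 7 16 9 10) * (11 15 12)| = 6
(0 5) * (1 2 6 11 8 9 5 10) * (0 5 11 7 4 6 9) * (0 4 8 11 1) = [10, 2, 9, 3, 6, 5, 7, 8, 4, 1, 0, 11] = (11)(0 10)(1 2 9)(4 6 7 8)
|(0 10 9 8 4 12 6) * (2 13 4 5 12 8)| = |(0 10 9 2 13 4 8 5 12 6)| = 10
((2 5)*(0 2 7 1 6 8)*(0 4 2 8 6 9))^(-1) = (0 9 1 7 5 2 4 8)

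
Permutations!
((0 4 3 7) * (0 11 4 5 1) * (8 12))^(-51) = (3 7 11 4)(8 12)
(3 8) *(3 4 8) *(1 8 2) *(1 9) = (1 8 4 2 9) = [0, 8, 9, 3, 2, 5, 6, 7, 4, 1]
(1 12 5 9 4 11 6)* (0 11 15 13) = (0 11 6 1 12 5 9 4 15 13) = [11, 12, 2, 3, 15, 9, 1, 7, 8, 4, 10, 6, 5, 0, 14, 13]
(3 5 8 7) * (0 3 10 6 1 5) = (0 3)(1 5 8 7 10 6) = [3, 5, 2, 0, 4, 8, 1, 10, 7, 9, 6]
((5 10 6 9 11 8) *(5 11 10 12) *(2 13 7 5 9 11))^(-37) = (2 5 10 8 7 9 11 13 12 6)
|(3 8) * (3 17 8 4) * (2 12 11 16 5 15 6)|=14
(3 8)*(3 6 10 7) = (3 8 6 10 7) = [0, 1, 2, 8, 4, 5, 10, 3, 6, 9, 7]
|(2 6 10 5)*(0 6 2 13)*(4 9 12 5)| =8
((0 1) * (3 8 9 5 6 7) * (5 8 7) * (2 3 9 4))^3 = (0 1)(2 9)(3 8)(4 7)(5 6)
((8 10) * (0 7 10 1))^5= ((0 7 10 8 1))^5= (10)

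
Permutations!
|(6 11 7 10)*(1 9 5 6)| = |(1 9 5 6 11 7 10)| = 7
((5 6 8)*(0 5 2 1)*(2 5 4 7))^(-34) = (0 4 7 2 1)(5 8 6)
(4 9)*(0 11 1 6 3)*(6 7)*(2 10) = (0 11 1 7 6 3)(2 10)(4 9) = [11, 7, 10, 0, 9, 5, 3, 6, 8, 4, 2, 1]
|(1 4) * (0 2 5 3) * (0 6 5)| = |(0 2)(1 4)(3 6 5)| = 6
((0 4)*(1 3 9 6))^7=((0 4)(1 3 9 6))^7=(0 4)(1 6 9 3)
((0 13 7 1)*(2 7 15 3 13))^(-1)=(0 1 7 2)(3 15 13)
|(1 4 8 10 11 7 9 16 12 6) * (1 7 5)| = 30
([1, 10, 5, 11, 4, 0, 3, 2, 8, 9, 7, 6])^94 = [2, 5, 10, 11, 4, 7, 3, 1, 8, 9, 0, 6]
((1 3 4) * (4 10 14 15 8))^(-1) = (1 4 8 15 14 10 3)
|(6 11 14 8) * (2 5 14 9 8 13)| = |(2 5 14 13)(6 11 9 8)| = 4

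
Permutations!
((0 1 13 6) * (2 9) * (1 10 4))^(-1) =(0 6 13 1 4 10)(2 9)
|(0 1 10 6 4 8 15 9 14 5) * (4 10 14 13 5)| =|(0 1 14 4 8 15 9 13 5)(6 10)| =18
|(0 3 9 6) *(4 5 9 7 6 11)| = |(0 3 7 6)(4 5 9 11)| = 4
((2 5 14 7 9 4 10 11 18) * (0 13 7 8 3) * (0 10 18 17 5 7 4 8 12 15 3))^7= (0 8 9 7 2 18 4 13)(3 15 12 14 5 17 11 10)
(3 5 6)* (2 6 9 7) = (2 6 3 5 9 7) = [0, 1, 6, 5, 4, 9, 3, 2, 8, 7]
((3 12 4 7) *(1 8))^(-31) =((1 8)(3 12 4 7))^(-31) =(1 8)(3 12 4 7)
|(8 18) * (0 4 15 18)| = 5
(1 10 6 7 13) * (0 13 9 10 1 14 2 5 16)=(0 13 14 2 5 16)(6 7 9 10)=[13, 1, 5, 3, 4, 16, 7, 9, 8, 10, 6, 11, 12, 14, 2, 15, 0]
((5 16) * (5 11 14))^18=(5 11)(14 16)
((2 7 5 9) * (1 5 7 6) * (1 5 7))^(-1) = ((1 7)(2 6 5 9))^(-1) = (1 7)(2 9 5 6)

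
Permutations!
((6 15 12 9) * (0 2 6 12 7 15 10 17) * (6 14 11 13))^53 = ((0 2 14 11 13 6 10 17)(7 15)(9 12))^53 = (0 6 14 17 13 2 10 11)(7 15)(9 12)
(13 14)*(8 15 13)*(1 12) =(1 12)(8 15 13 14) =[0, 12, 2, 3, 4, 5, 6, 7, 15, 9, 10, 11, 1, 14, 8, 13]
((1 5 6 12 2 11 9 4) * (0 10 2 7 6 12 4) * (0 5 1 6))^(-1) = ((0 10 2 11 9 5 12 7)(4 6))^(-1) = (0 7 12 5 9 11 2 10)(4 6)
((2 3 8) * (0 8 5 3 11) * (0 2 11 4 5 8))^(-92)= (2 8 5)(3 4 11)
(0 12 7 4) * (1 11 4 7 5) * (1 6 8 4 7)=(0 12 5 6 8 4)(1 11 7)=[12, 11, 2, 3, 0, 6, 8, 1, 4, 9, 10, 7, 5]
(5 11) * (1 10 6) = [0, 10, 2, 3, 4, 11, 1, 7, 8, 9, 6, 5] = (1 10 6)(5 11)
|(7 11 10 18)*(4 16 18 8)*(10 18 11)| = 7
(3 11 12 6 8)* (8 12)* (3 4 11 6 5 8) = (3 6 12 5 8 4 11) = [0, 1, 2, 6, 11, 8, 12, 7, 4, 9, 10, 3, 5]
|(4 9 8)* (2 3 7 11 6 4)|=|(2 3 7 11 6 4 9 8)|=8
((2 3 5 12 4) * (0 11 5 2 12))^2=((0 11 5)(2 3)(4 12))^2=(12)(0 5 11)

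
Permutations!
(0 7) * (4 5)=(0 7)(4 5)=[7, 1, 2, 3, 5, 4, 6, 0]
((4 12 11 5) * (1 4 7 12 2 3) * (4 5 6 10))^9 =((1 5 7 12 11 6 10 4 2 3))^9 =(1 3 2 4 10 6 11 12 7 5)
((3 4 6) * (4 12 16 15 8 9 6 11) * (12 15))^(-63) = (3 8 6 15 9)(4 11)(12 16)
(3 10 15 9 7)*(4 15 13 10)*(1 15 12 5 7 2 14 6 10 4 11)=(1 15 9 2 14 6 10 13 4 12 5 7 3 11)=[0, 15, 14, 11, 12, 7, 10, 3, 8, 2, 13, 1, 5, 4, 6, 9]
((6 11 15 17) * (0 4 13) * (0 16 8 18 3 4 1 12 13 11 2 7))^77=(0 12 16 18 4 15 6 7 1 13 8 3 11 17 2)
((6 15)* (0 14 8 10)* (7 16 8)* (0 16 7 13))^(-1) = ((0 14 13)(6 15)(8 10 16))^(-1) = (0 13 14)(6 15)(8 16 10)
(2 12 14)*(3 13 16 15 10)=(2 12 14)(3 13 16 15 10)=[0, 1, 12, 13, 4, 5, 6, 7, 8, 9, 3, 11, 14, 16, 2, 10, 15]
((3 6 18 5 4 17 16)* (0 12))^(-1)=((0 12)(3 6 18 5 4 17 16))^(-1)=(0 12)(3 16 17 4 5 18 6)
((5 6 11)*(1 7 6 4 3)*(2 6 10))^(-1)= ((1 7 10 2 6 11 5 4 3))^(-1)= (1 3 4 5 11 6 2 10 7)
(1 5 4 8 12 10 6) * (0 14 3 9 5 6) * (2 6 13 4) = (0 14 3 9 5 2 6 1 13 4 8 12 10) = [14, 13, 6, 9, 8, 2, 1, 7, 12, 5, 0, 11, 10, 4, 3]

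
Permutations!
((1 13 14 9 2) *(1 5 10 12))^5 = ((1 13 14 9 2 5 10 12))^5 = (1 5 14 12 2 13 10 9)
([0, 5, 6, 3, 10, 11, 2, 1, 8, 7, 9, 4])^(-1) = (1 7 9 10 4 11 5)(2 6)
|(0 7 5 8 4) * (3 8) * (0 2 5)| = 10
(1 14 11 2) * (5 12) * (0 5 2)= (0 5 12 2 1 14 11)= [5, 14, 1, 3, 4, 12, 6, 7, 8, 9, 10, 0, 2, 13, 11]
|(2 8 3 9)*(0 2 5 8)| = |(0 2)(3 9 5 8)| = 4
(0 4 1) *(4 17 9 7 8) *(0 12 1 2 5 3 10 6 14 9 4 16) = [17, 12, 5, 10, 2, 3, 14, 8, 16, 7, 6, 11, 1, 13, 9, 15, 0, 4] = (0 17 4 2 5 3 10 6 14 9 7 8 16)(1 12)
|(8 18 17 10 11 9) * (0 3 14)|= 6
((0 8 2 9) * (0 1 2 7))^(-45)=(9)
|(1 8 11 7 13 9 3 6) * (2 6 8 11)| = |(1 11 7 13 9 3 8 2 6)| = 9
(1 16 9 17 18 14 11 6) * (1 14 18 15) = (18)(1 16 9 17 15)(6 14 11) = [0, 16, 2, 3, 4, 5, 14, 7, 8, 17, 10, 6, 12, 13, 11, 1, 9, 15, 18]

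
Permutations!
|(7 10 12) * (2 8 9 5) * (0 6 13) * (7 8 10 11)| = 6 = |(0 6 13)(2 10 12 8 9 5)(7 11)|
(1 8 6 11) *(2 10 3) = (1 8 6 11)(2 10 3) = [0, 8, 10, 2, 4, 5, 11, 7, 6, 9, 3, 1]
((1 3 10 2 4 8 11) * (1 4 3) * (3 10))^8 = ((2 10)(4 8 11))^8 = (4 11 8)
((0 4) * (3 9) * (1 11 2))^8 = (1 2 11)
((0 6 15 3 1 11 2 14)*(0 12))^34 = ((0 6 15 3 1 11 2 14 12))^34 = (0 14 11 3 6 12 2 1 15)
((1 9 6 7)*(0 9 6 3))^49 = (0 9 3)(1 6 7)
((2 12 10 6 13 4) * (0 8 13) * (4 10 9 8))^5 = ((0 4 2 12 9 8 13 10 6))^5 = (0 8 4 13 2 10 12 6 9)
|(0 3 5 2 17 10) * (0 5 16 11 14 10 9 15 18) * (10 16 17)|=|(0 3 17 9 15 18)(2 10 5)(11 14 16)|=6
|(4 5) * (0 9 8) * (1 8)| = 4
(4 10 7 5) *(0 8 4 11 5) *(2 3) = (0 8 4 10 7)(2 3)(5 11) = [8, 1, 3, 2, 10, 11, 6, 0, 4, 9, 7, 5]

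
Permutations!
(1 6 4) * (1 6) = (4 6) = [0, 1, 2, 3, 6, 5, 4]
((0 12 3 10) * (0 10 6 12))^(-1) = ((3 6 12))^(-1) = (3 12 6)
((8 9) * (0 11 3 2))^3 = (0 2 3 11)(8 9)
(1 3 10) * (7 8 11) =(1 3 10)(7 8 11) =[0, 3, 2, 10, 4, 5, 6, 8, 11, 9, 1, 7]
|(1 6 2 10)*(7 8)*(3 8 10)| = 7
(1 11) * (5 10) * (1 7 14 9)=(1 11 7 14 9)(5 10)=[0, 11, 2, 3, 4, 10, 6, 14, 8, 1, 5, 7, 12, 13, 9]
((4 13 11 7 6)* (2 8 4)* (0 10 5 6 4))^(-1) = (0 8 2 6 5 10)(4 7 11 13)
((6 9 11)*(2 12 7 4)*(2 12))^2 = ((4 12 7)(6 9 11))^2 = (4 7 12)(6 11 9)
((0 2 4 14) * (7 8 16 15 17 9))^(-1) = (0 14 4 2)(7 9 17 15 16 8)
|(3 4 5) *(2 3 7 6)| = |(2 3 4 5 7 6)| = 6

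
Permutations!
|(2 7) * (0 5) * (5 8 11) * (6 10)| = |(0 8 11 5)(2 7)(6 10)| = 4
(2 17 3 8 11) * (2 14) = (2 17 3 8 11 14) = [0, 1, 17, 8, 4, 5, 6, 7, 11, 9, 10, 14, 12, 13, 2, 15, 16, 3]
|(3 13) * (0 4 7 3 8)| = 6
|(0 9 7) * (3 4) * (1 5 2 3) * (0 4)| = 8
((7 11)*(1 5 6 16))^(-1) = ((1 5 6 16)(7 11))^(-1) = (1 16 6 5)(7 11)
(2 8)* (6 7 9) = (2 8)(6 7 9) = [0, 1, 8, 3, 4, 5, 7, 9, 2, 6]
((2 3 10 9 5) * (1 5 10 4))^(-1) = (1 4 3 2 5)(9 10)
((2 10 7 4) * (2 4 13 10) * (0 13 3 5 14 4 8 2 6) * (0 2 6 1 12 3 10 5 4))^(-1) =(0 14 5 13)(1 2 6 8 4 3 12)(7 10)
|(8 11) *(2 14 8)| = |(2 14 8 11)| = 4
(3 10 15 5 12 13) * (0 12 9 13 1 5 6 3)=(0 12 1 5 9 13)(3 10 15 6)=[12, 5, 2, 10, 4, 9, 3, 7, 8, 13, 15, 11, 1, 0, 14, 6]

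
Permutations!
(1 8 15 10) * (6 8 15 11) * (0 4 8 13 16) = [4, 15, 2, 3, 8, 5, 13, 7, 11, 9, 1, 6, 12, 16, 14, 10, 0] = (0 4 8 11 6 13 16)(1 15 10)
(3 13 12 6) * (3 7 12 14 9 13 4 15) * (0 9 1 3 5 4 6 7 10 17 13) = (0 9)(1 3 6 10 17 13 14)(4 15 5)(7 12) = [9, 3, 2, 6, 15, 4, 10, 12, 8, 0, 17, 11, 7, 14, 1, 5, 16, 13]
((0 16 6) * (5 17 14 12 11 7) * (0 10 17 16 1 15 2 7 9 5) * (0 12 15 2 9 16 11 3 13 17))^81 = ((0 1 2 7 12 3 13 17 14 15 9 5 11 16 6 10))^81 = (0 1 2 7 12 3 13 17 14 15 9 5 11 16 6 10)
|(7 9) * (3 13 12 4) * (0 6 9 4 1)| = 9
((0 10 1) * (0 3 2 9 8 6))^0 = (10)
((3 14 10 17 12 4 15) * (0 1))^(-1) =(0 1)(3 15 4 12 17 10 14)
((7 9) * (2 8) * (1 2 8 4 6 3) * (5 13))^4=(13)(1 3 6 4 2)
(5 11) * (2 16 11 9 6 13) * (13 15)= (2 16 11 5 9 6 15 13)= [0, 1, 16, 3, 4, 9, 15, 7, 8, 6, 10, 5, 12, 2, 14, 13, 11]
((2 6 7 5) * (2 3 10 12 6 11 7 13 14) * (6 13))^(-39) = (2 12 5)(3 11 13)(7 14 10)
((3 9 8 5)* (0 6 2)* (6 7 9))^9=((0 7 9 8 5 3 6 2))^9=(0 7 9 8 5 3 6 2)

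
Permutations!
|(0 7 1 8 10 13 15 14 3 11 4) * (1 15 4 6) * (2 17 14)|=|(0 7 15 2 17 14 3 11 6 1 8 10 13 4)|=14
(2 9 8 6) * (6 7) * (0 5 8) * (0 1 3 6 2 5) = (1 3 6 5 8 7 2 9) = [0, 3, 9, 6, 4, 8, 5, 2, 7, 1]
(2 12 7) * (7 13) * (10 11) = [0, 1, 12, 3, 4, 5, 6, 2, 8, 9, 11, 10, 13, 7] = (2 12 13 7)(10 11)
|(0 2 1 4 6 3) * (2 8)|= 7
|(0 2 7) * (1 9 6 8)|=12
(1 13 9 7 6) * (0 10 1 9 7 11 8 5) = (0 10 1 13 7 6 9 11 8 5) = [10, 13, 2, 3, 4, 0, 9, 6, 5, 11, 1, 8, 12, 7]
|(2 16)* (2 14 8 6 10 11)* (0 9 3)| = 21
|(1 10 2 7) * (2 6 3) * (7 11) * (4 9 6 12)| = 10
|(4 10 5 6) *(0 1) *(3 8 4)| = |(0 1)(3 8 4 10 5 6)| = 6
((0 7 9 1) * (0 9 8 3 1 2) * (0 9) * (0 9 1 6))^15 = ((0 7 8 3 6)(1 9 2))^15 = (9)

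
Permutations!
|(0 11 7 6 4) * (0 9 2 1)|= 8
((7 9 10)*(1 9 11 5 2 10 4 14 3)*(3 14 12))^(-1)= (14)(1 3 12 4 9)(2 5 11 7 10)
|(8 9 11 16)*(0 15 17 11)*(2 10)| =|(0 15 17 11 16 8 9)(2 10)| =14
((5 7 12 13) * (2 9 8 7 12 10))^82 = (2 8 10 9 7)(5 12 13)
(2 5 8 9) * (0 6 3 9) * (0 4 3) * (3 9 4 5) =(0 6)(2 3 4 9)(5 8) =[6, 1, 3, 4, 9, 8, 0, 7, 5, 2]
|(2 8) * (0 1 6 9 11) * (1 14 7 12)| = |(0 14 7 12 1 6 9 11)(2 8)| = 8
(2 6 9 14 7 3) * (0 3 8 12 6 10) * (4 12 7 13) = (0 3 2 10)(4 12 6 9 14 13)(7 8) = [3, 1, 10, 2, 12, 5, 9, 8, 7, 14, 0, 11, 6, 4, 13]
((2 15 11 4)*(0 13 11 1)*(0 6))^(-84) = (0 2)(1 11)(4 6)(13 15)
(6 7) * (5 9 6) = (5 9 6 7) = [0, 1, 2, 3, 4, 9, 7, 5, 8, 6]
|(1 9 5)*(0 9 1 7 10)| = 5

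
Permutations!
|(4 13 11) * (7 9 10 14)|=|(4 13 11)(7 9 10 14)|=12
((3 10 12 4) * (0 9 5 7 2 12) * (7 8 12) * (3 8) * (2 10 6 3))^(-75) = (12)(0 2)(3 6)(5 10)(7 9)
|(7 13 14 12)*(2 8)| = 4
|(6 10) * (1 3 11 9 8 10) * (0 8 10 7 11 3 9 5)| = |(0 8 7 11 5)(1 9 10 6)| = 20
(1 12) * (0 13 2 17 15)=(0 13 2 17 15)(1 12)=[13, 12, 17, 3, 4, 5, 6, 7, 8, 9, 10, 11, 1, 2, 14, 0, 16, 15]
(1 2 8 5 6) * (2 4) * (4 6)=(1 6)(2 8 5 4)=[0, 6, 8, 3, 2, 4, 1, 7, 5]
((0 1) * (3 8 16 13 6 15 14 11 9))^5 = ((0 1)(3 8 16 13 6 15 14 11 9))^5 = (0 1)(3 15 8 14 16 11 13 9 6)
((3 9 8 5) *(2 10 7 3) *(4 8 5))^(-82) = ((2 10 7 3 9 5)(4 8))^(-82) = (2 7 9)(3 5 10)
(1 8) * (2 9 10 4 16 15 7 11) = (1 8)(2 9 10 4 16 15 7 11) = [0, 8, 9, 3, 16, 5, 6, 11, 1, 10, 4, 2, 12, 13, 14, 7, 15]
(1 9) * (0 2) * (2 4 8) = (0 4 8 2)(1 9) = [4, 9, 0, 3, 8, 5, 6, 7, 2, 1]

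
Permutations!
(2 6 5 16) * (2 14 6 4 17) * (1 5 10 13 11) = (1 5 16 14 6 10 13 11)(2 4 17) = [0, 5, 4, 3, 17, 16, 10, 7, 8, 9, 13, 1, 12, 11, 6, 15, 14, 2]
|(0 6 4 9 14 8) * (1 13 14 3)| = 9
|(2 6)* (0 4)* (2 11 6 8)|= |(0 4)(2 8)(6 11)|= 2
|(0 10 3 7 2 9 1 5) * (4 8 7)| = |(0 10 3 4 8 7 2 9 1 5)| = 10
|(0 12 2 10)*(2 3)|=5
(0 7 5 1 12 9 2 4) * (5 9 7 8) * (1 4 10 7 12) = [8, 1, 10, 3, 0, 4, 6, 9, 5, 2, 7, 11, 12] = (12)(0 8 5 4)(2 10 7 9)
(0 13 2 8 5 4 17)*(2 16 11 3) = (0 13 16 11 3 2 8 5 4 17) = [13, 1, 8, 2, 17, 4, 6, 7, 5, 9, 10, 3, 12, 16, 14, 15, 11, 0]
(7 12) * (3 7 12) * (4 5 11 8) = (12)(3 7)(4 5 11 8) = [0, 1, 2, 7, 5, 11, 6, 3, 4, 9, 10, 8, 12]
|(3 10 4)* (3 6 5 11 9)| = 7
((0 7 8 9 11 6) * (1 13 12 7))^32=(0 8 1 9 13 11 12 6 7)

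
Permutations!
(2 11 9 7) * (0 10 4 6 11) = (0 10 4 6 11 9 7 2) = [10, 1, 0, 3, 6, 5, 11, 2, 8, 7, 4, 9]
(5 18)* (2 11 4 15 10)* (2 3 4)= [0, 1, 11, 4, 15, 18, 6, 7, 8, 9, 3, 2, 12, 13, 14, 10, 16, 17, 5]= (2 11)(3 4 15 10)(5 18)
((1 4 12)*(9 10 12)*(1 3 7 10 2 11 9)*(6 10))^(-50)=(12)(2 11 9)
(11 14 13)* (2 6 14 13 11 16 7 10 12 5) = (2 6 14 11 13 16 7 10 12 5) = [0, 1, 6, 3, 4, 2, 14, 10, 8, 9, 12, 13, 5, 16, 11, 15, 7]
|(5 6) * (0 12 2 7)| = 4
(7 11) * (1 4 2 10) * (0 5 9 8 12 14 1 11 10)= (0 5 9 8 12 14 1 4 2)(7 10 11)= [5, 4, 0, 3, 2, 9, 6, 10, 12, 8, 11, 7, 14, 13, 1]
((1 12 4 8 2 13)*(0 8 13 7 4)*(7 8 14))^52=(0 4 12 7 1 14 13)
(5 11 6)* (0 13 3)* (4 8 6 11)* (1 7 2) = (0 13 3)(1 7 2)(4 8 6 5) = [13, 7, 1, 0, 8, 4, 5, 2, 6, 9, 10, 11, 12, 3]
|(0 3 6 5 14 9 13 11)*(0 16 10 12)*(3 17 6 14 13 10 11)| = 10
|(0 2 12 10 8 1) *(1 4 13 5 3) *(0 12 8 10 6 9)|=11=|(0 2 8 4 13 5 3 1 12 6 9)|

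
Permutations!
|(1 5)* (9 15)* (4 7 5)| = 4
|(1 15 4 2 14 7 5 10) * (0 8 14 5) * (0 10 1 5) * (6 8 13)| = |(0 13 6 8 14 7 10 5 1 15 4 2)| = 12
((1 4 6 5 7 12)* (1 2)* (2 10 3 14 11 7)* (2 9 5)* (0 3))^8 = (0 3 14 11 7 12 10)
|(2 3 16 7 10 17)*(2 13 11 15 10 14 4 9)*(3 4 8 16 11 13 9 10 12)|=20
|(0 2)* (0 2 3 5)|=3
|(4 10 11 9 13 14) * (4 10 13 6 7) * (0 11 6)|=|(0 11 9)(4 13 14 10 6 7)|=6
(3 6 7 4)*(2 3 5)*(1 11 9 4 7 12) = (1 11 9 4 5 2 3 6 12) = [0, 11, 3, 6, 5, 2, 12, 7, 8, 4, 10, 9, 1]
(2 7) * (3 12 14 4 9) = (2 7)(3 12 14 4 9) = [0, 1, 7, 12, 9, 5, 6, 2, 8, 3, 10, 11, 14, 13, 4]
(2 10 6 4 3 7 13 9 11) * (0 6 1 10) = [6, 10, 0, 7, 3, 5, 4, 13, 8, 11, 1, 2, 12, 9] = (0 6 4 3 7 13 9 11 2)(1 10)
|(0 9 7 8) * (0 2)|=5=|(0 9 7 8 2)|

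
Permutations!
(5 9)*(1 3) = (1 3)(5 9) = [0, 3, 2, 1, 4, 9, 6, 7, 8, 5]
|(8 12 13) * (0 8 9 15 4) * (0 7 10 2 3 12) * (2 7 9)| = |(0 8)(2 3 12 13)(4 9 15)(7 10)| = 12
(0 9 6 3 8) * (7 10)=(0 9 6 3 8)(7 10)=[9, 1, 2, 8, 4, 5, 3, 10, 0, 6, 7]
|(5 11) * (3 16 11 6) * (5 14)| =6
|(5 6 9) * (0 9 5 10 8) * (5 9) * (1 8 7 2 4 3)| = |(0 5 6 9 10 7 2 4 3 1 8)| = 11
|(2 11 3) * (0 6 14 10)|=|(0 6 14 10)(2 11 3)|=12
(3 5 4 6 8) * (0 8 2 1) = (0 8 3 5 4 6 2 1) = [8, 0, 1, 5, 6, 4, 2, 7, 3]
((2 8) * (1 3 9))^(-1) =((1 3 9)(2 8))^(-1) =(1 9 3)(2 8)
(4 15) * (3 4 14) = (3 4 15 14) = [0, 1, 2, 4, 15, 5, 6, 7, 8, 9, 10, 11, 12, 13, 3, 14]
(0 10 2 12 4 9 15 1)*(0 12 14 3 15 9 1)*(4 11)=(0 10 2 14 3 15)(1 12 11 4)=[10, 12, 14, 15, 1, 5, 6, 7, 8, 9, 2, 4, 11, 13, 3, 0]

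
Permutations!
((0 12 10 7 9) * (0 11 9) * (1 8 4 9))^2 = ((0 12 10 7)(1 8 4 9 11))^2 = (0 10)(1 4 11 8 9)(7 12)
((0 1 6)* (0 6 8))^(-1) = ((0 1 8))^(-1) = (0 8 1)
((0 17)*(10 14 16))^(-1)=((0 17)(10 14 16))^(-1)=(0 17)(10 16 14)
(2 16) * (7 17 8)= [0, 1, 16, 3, 4, 5, 6, 17, 7, 9, 10, 11, 12, 13, 14, 15, 2, 8]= (2 16)(7 17 8)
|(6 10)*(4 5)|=|(4 5)(6 10)|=2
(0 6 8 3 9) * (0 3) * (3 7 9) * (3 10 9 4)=(0 6 8)(3 10 9 7 4)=[6, 1, 2, 10, 3, 5, 8, 4, 0, 7, 9]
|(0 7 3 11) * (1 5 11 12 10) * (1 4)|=9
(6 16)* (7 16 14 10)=(6 14 10 7 16)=[0, 1, 2, 3, 4, 5, 14, 16, 8, 9, 7, 11, 12, 13, 10, 15, 6]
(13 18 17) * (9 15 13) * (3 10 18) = [0, 1, 2, 10, 4, 5, 6, 7, 8, 15, 18, 11, 12, 3, 14, 13, 16, 9, 17] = (3 10 18 17 9 15 13)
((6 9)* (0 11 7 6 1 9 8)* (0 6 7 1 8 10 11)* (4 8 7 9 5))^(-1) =(1 11 10 6 8 4 5)(7 9) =((1 5 4 8 6 10 11)(7 9))^(-1)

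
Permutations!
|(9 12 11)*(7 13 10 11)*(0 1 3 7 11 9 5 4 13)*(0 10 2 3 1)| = 10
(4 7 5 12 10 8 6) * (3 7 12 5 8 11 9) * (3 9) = [0, 1, 2, 7, 12, 5, 4, 8, 6, 9, 11, 3, 10] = (3 7 8 6 4 12 10 11)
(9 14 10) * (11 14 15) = (9 15 11 14 10) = [0, 1, 2, 3, 4, 5, 6, 7, 8, 15, 9, 14, 12, 13, 10, 11]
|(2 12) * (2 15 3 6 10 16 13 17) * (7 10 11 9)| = 12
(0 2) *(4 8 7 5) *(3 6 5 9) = [2, 1, 0, 6, 8, 4, 5, 9, 7, 3] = (0 2)(3 6 5 4 8 7 9)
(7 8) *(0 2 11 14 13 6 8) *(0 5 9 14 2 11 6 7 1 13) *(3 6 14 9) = (0 11 2 14)(1 13 7 5 3 6 8) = [11, 13, 14, 6, 4, 3, 8, 5, 1, 9, 10, 2, 12, 7, 0]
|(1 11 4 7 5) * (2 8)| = 10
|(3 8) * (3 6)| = |(3 8 6)| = 3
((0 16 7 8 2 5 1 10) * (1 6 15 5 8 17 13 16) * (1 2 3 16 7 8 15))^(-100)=(0 1 5 2 10 6 15)(3 8 16)(7 13 17)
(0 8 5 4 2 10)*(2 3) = [8, 1, 10, 2, 3, 4, 6, 7, 5, 9, 0] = (0 8 5 4 3 2 10)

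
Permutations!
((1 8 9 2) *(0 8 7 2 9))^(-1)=((9)(0 8)(1 7 2))^(-1)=(9)(0 8)(1 2 7)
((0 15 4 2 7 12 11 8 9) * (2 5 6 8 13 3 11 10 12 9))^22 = ((0 15 4 5 6 8 2 7 9)(3 11 13)(10 12))^22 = (0 6 9 5 7 4 2 15 8)(3 11 13)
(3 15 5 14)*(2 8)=(2 8)(3 15 5 14)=[0, 1, 8, 15, 4, 14, 6, 7, 2, 9, 10, 11, 12, 13, 3, 5]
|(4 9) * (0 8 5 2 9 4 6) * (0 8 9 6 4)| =12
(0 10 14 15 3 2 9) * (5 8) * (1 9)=[10, 9, 1, 2, 4, 8, 6, 7, 5, 0, 14, 11, 12, 13, 15, 3]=(0 10 14 15 3 2 1 9)(5 8)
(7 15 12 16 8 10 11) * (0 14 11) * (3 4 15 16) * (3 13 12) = [14, 1, 2, 4, 15, 5, 6, 16, 10, 9, 0, 7, 13, 12, 11, 3, 8] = (0 14 11 7 16 8 10)(3 4 15)(12 13)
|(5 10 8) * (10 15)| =|(5 15 10 8)| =4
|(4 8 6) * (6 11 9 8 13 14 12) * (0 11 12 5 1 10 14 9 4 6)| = |(0 11 4 13 9 8 12)(1 10 14 5)| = 28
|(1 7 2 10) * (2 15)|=|(1 7 15 2 10)|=5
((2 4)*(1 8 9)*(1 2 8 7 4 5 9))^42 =((1 7 4 8)(2 5 9))^42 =(9)(1 4)(7 8)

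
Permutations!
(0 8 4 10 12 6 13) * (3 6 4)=(0 8 3 6 13)(4 10 12)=[8, 1, 2, 6, 10, 5, 13, 7, 3, 9, 12, 11, 4, 0]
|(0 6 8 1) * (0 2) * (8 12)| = 6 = |(0 6 12 8 1 2)|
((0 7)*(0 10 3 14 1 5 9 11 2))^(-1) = (0 2 11 9 5 1 14 3 10 7)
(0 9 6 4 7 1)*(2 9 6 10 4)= (0 6 2 9 10 4 7 1)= [6, 0, 9, 3, 7, 5, 2, 1, 8, 10, 4]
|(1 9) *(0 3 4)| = |(0 3 4)(1 9)| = 6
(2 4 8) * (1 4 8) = [0, 4, 8, 3, 1, 5, 6, 7, 2] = (1 4)(2 8)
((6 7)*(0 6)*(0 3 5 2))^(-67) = (0 2 5 3 7 6)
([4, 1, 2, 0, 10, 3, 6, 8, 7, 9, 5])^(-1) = [3, 1, 2, 5, 0, 10, 6, 8, 7, 9, 4]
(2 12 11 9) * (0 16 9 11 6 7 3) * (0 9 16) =(16)(2 12 6 7 3 9) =[0, 1, 12, 9, 4, 5, 7, 3, 8, 2, 10, 11, 6, 13, 14, 15, 16]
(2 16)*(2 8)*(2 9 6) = (2 16 8 9 6) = [0, 1, 16, 3, 4, 5, 2, 7, 9, 6, 10, 11, 12, 13, 14, 15, 8]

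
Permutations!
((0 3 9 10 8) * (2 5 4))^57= (0 9 8 3 10)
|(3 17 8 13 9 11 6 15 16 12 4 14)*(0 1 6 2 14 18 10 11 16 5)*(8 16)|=|(0 1 6 15 5)(2 14 3 17 16 12 4 18 10 11)(8 13 9)|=30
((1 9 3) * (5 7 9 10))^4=((1 10 5 7 9 3))^4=(1 9 5)(3 7 10)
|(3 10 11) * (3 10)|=2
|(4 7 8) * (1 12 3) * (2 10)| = 6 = |(1 12 3)(2 10)(4 7 8)|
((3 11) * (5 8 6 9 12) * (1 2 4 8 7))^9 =(12)(3 11)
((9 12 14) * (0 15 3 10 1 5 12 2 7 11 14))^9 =((0 15 3 10 1 5 12)(2 7 11 14 9))^9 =(0 3 1 12 15 10 5)(2 9 14 11 7)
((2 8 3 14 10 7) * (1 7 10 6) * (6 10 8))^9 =(1 7 2 6)(3 14 10 8)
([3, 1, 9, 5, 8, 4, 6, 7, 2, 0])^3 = (0 4 9 5 2 3 8)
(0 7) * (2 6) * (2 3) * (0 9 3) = (0 7 9 3 2 6) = [7, 1, 6, 2, 4, 5, 0, 9, 8, 3]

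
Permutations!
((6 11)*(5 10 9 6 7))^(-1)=((5 10 9 6 11 7))^(-1)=(5 7 11 6 9 10)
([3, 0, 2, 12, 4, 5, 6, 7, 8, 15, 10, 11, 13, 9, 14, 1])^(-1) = (0 1 15 9 13 12 3)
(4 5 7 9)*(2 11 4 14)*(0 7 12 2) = [7, 1, 11, 3, 5, 12, 6, 9, 8, 14, 10, 4, 2, 13, 0] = (0 7 9 14)(2 11 4 5 12)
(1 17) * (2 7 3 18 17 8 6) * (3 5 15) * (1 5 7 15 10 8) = (2 15 3 18 17 5 10 8 6) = [0, 1, 15, 18, 4, 10, 2, 7, 6, 9, 8, 11, 12, 13, 14, 3, 16, 5, 17]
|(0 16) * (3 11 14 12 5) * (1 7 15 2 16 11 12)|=|(0 11 14 1 7 15 2 16)(3 12 5)|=24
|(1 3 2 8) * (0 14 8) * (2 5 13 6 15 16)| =11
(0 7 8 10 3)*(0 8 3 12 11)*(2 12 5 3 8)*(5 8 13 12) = (0 7 13 12 11)(2 5 3)(8 10) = [7, 1, 5, 2, 4, 3, 6, 13, 10, 9, 8, 0, 11, 12]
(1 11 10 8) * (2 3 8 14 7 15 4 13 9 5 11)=(1 2 3 8)(4 13 9 5 11 10 14 7 15)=[0, 2, 3, 8, 13, 11, 6, 15, 1, 5, 14, 10, 12, 9, 7, 4]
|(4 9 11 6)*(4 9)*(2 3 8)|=3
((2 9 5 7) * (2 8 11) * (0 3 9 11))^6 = ((0 3 9 5 7 8)(2 11))^6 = (11)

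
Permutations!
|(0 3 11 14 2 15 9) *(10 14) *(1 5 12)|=24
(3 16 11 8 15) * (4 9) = [0, 1, 2, 16, 9, 5, 6, 7, 15, 4, 10, 8, 12, 13, 14, 3, 11] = (3 16 11 8 15)(4 9)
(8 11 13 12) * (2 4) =[0, 1, 4, 3, 2, 5, 6, 7, 11, 9, 10, 13, 8, 12] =(2 4)(8 11 13 12)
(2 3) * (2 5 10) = (2 3 5 10) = [0, 1, 3, 5, 4, 10, 6, 7, 8, 9, 2]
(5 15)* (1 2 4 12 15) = (1 2 4 12 15 5) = [0, 2, 4, 3, 12, 1, 6, 7, 8, 9, 10, 11, 15, 13, 14, 5]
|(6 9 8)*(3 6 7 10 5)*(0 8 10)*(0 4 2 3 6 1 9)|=|(0 8 7 4 2 3 1 9 10 5 6)|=11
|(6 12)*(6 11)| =|(6 12 11)| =3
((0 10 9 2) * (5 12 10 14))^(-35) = (14)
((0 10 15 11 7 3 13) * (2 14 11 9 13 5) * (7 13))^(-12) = ((0 10 15 9 7 3 5 2 14 11 13))^(-12) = (0 13 11 14 2 5 3 7 9 15 10)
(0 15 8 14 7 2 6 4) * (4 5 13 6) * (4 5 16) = (0 15 8 14 7 2 5 13 6 16 4) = [15, 1, 5, 3, 0, 13, 16, 2, 14, 9, 10, 11, 12, 6, 7, 8, 4]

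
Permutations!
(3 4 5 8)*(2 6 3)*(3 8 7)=(2 6 8)(3 4 5 7)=[0, 1, 6, 4, 5, 7, 8, 3, 2]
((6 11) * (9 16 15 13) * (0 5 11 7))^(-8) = ((0 5 11 6 7)(9 16 15 13))^(-8) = (16)(0 11 7 5 6)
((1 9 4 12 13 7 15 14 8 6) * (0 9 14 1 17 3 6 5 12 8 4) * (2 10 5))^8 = (1 13 10 4 15 12 2 14 7 5 8)(3 17 6)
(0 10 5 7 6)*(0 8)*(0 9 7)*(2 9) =(0 10 5)(2 9 7 6 8) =[10, 1, 9, 3, 4, 0, 8, 6, 2, 7, 5]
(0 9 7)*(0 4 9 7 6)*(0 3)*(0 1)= (0 7 4 9 6 3 1)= [7, 0, 2, 1, 9, 5, 3, 4, 8, 6]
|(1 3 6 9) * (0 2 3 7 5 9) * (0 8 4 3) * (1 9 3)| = |(9)(0 2)(1 7 5 3 6 8 4)| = 14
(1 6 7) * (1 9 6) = (6 7 9) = [0, 1, 2, 3, 4, 5, 7, 9, 8, 6]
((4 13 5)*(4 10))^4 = ((4 13 5 10))^4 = (13)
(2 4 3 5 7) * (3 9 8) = [0, 1, 4, 5, 9, 7, 6, 2, 3, 8] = (2 4 9 8 3 5 7)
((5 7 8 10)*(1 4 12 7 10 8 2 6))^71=((1 4 12 7 2 6)(5 10))^71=(1 6 2 7 12 4)(5 10)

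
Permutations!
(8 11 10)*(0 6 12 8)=(0 6 12 8 11 10)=[6, 1, 2, 3, 4, 5, 12, 7, 11, 9, 0, 10, 8]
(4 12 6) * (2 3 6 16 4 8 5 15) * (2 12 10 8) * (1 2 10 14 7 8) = (1 2 3 6 10)(4 14 7 8 5 15 12 16) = [0, 2, 3, 6, 14, 15, 10, 8, 5, 9, 1, 11, 16, 13, 7, 12, 4]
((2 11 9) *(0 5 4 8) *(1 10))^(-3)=((0 5 4 8)(1 10)(2 11 9))^(-3)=(11)(0 5 4 8)(1 10)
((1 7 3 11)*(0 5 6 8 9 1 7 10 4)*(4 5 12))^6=((0 12 4)(1 10 5 6 8 9)(3 11 7))^6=(12)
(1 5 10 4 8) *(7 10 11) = (1 5 11 7 10 4 8) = [0, 5, 2, 3, 8, 11, 6, 10, 1, 9, 4, 7]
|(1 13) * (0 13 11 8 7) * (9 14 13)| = 8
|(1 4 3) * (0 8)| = |(0 8)(1 4 3)| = 6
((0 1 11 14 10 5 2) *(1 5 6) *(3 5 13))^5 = ((0 13 3 5 2)(1 11 14 10 6))^5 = (14)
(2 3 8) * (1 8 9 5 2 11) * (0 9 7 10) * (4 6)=(0 9 5 2 3 7 10)(1 8 11)(4 6)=[9, 8, 3, 7, 6, 2, 4, 10, 11, 5, 0, 1]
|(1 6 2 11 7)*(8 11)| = |(1 6 2 8 11 7)| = 6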